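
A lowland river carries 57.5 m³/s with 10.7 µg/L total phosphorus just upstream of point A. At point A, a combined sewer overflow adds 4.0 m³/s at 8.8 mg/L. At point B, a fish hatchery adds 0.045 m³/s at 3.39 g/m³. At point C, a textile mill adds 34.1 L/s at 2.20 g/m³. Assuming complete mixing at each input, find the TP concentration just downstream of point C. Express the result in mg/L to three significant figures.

0.585 mg/L

10.7 µg/L = 0.0107 mg/L.
After input A: C = (57.5·0.0107 + 4·8.8) / 61.5 = 0.5824 mg/L.
After input B: C = (61.5·0.5824 + 0.045·3.39) / 61.55 = 0.5844 mg/L.
34.1 L/s = 0.0341 m³/s.
After input C: C = (61.55·0.5844 + 0.0341·2.2) / 61.58 = 0.5853 mg/L.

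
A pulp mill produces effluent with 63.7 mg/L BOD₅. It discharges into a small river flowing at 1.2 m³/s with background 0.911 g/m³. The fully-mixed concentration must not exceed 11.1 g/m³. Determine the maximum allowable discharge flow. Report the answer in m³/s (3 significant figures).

Mass balance at complete mixing: C_std·(Q_w + Q_r) = Q_w·C_e + Q_r·C_b.
Rearranging, Q_w = Q_r·(C_std − C_b)/(C_e − C_std) = 1.2·(11.1 − 0.911) / (63.7 − 11.1) = 0.2324 m³/s.

0.232 m³/s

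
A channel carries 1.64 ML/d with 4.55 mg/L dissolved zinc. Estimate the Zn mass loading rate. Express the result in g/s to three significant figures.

1.64 ML/d = 0.01898 m³/s.
Mass flux = Q·C = 0.01898 m³/s × 4.55 g/m³ = 0.08637 g/s.

0.0864 g/s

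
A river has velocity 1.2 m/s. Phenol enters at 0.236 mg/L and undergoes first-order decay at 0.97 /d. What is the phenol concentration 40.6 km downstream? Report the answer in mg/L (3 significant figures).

Travel time t = 40.6 km / 1.2 m/s = 4.06e+04/1.2 = 3.383e+04 s = 0.3916 d.
First-order decay: C = 0.236·exp(−0.97·0.3916) = 0.236·0.684 = 0.1614 mg/L.

0.161 mg/L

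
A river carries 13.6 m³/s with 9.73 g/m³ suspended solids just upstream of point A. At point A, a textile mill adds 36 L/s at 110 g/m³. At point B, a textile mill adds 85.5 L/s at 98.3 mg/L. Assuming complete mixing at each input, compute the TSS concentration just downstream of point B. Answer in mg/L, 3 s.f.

10.5 mg/L

36 L/s = 0.036 m³/s.
After input A: C = (13.6·9.73 + 0.036·110) / 13.64 = 9.995 mg/L.
85.5 L/s = 0.0855 m³/s.
After input B: C = (13.64·9.995 + 0.0855·98.3) / 13.72 = 10.54 mg/L.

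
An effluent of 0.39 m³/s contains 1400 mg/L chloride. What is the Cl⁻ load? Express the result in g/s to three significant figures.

Mass flux = Q·C = 0.39 m³/s × 1400 g/m³ = 546 g/s.

546 g/s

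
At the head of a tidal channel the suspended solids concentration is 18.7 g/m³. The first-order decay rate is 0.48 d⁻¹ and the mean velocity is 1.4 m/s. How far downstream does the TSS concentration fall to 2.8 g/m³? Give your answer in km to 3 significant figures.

From C = C₀·e^(−kt), t = ln(C₀/C)/k = ln(18.7/2.8)/0.48 = 1.899/0.48 = 3.956 d.
Distance = v·t = 1.4 m/s × 3.418e+05 s = 4.785e+05 m = 478.5 km.

479 km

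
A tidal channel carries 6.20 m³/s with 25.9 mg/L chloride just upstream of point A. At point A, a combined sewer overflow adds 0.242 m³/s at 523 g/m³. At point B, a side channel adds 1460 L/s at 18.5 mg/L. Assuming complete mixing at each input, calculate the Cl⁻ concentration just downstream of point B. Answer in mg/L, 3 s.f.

After input A: C = (6.2·25.9 + 0.242·523) / 6.442 = 44.57 mg/L.
1460 L/s = 1.46 m³/s.
After input B: C = (6.442·44.57 + 1.46·18.5) / 7.902 = 39.76 mg/L.

39.8 mg/L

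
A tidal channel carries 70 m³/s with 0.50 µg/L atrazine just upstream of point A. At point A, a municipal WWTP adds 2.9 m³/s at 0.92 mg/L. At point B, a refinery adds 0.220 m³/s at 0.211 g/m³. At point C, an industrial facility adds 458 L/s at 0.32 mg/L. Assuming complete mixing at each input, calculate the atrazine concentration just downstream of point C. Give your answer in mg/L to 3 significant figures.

0.0394 mg/L

0.50 µg/L = 0.0005 mg/L.
After input A: C = (70·0.0005 + 2.9·0.92) / 72.9 = 0.03708 mg/L.
After input B: C = (72.9·0.03708 + 0.22·0.211) / 73.12 = 0.0376 mg/L.
458 L/s = 0.458 m³/s.
After input C: C = (73.12·0.0376 + 0.458·0.32) / 73.58 = 0.03936 mg/L.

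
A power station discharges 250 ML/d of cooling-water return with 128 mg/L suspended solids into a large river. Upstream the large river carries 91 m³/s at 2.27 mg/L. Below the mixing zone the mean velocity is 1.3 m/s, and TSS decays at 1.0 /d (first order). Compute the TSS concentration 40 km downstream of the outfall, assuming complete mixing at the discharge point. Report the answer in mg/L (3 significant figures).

4.30 mg/L

250 ML/d = 2.894 m³/s.
After complete mixing, C₀ = (2.894·128 + 91·2.27) / 93.89 = 6.145 mg/L.
Travel time t = 4e+04 m / 1.3 m/s = 3.077e+04 s = 0.3561 d.
C = 6.145·exp(−1.0·0.3561) = 6.145·0.7004 = 4.304 mg/L.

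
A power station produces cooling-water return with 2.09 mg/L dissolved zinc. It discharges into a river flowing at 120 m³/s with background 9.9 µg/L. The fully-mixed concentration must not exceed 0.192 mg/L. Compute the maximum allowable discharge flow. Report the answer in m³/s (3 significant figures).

9.9 µg/L = 0.0099 mg/L.
Mass balance at complete mixing: C_std·(Q_w + Q_r) = Q_w·C_e + Q_r·C_b.
Rearranging, Q_w = Q_r·(C_std − C_b)/(C_e − C_std) = 120·(0.192 − 0.0099) / (2.09 − 0.192) = 11.51 m³/s.

11.5 m³/s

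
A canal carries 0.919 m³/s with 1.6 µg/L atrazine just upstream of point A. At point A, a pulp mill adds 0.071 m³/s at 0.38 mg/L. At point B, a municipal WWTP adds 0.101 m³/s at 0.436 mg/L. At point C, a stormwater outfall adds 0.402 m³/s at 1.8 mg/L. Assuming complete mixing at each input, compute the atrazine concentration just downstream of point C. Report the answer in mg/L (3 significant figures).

0.533 mg/L

1.6 µg/L = 0.0016 mg/L.
After input A: C = (0.919·0.0016 + 0.071·0.38) / 0.99 = 0.02874 mg/L.
After input B: C = (0.99·0.02874 + 0.101·0.436) / 1.091 = 0.06644 mg/L.
After input C: C = (1.091·0.06644 + 0.402·1.8) / 1.493 = 0.5332 mg/L.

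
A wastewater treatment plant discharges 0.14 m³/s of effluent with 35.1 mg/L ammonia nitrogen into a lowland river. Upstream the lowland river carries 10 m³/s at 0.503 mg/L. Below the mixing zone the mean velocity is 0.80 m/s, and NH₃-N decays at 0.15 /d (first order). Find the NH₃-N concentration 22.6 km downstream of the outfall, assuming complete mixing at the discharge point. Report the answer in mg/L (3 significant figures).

0.934 mg/L

After complete mixing, C₀ = (0.14·35.1 + 10·0.503) / 10.14 = 0.9807 mg/L.
Travel time t = 2.26e+04 m / 0.80 m/s = 2.825e+04 s = 0.327 d.
C = 0.9807·exp(−0.15·0.327) = 0.9807·0.9521 = 0.9337 mg/L.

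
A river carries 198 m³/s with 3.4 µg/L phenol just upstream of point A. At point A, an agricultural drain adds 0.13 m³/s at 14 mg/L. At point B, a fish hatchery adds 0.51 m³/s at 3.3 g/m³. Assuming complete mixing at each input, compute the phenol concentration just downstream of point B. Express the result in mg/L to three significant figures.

3.4 µg/L = 0.0034 mg/L.
After input A: C = (198·0.0034 + 0.13·14) / 198.1 = 0.01258 mg/L.
After input B: C = (198.1·0.01258 + 0.51·3.3) / 198.6 = 0.02102 mg/L.

0.0210 mg/L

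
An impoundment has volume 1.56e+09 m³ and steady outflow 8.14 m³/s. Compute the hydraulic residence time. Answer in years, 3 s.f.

Q = 8.14 m³/s × 3.156e+07 s/yr = 2.569e+08 m³/yr.
Hydraulic residence time τ = V/Q = 1.56e+09/2.569e+08 = 6.073 yr.

6.07 yr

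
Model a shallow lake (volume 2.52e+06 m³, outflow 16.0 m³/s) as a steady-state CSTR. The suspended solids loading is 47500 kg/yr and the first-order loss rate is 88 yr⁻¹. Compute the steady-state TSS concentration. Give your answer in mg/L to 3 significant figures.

0.0654 mg/L

Outflow Q = 16.0 m³/s × 3.156e+07 s/yr = 5.049e+08 m³/yr.
Steady-state CSTR mass balance: W = Q·C + k·V·C, so C = W/(Q + kV).
Q + kV = 5.049e+08 + 88·2.52e+06 = 7.267e+08 m³/yr.
C = 47500/7.267e+08 = 6.537e-05 kg/m³ = 0.06537 mg/L.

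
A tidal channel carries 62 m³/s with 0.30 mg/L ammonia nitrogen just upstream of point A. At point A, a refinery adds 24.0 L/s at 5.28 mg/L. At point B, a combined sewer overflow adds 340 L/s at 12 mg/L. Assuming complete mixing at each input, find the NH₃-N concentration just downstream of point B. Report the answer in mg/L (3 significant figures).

0.366 mg/L

24.0 L/s = 0.024 m³/s.
After input A: C = (62·0.3 + 0.024·5.28) / 62.02 = 0.3019 mg/L.
340 L/s = 0.34 m³/s.
After input B: C = (62.02·0.3019 + 0.34·12) / 62.36 = 0.3657 mg/L.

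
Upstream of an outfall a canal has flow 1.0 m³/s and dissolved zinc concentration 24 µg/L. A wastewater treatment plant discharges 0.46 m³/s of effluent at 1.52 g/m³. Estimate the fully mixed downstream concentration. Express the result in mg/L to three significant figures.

0.495 mg/L

24 µg/L = 0.024 mg/L.
Flow-weighted mixing gives C = (0.46·1.52 + 1·0.024) / (0.46 + 1) = 0.7232/1.46 = 0.4953 mg/L.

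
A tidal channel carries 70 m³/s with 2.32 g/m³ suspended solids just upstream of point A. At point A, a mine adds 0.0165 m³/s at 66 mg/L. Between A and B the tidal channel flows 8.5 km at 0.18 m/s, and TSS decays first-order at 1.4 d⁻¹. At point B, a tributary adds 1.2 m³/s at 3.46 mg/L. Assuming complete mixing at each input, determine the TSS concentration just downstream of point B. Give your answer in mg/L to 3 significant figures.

1.13 mg/L

After input A: C = (70·2.32 + 0.0165·66) / 70.02 = 2.335 mg/L.
Over the 8.5 km reach to input B (t = 4.722e+04 s = 0.5466 d), decay gives C = 2.335·exp(−1.4·0.5466) = 1.086 mg/L.
After input B: C = (70.02·1.086 + 1.2·3.46) / 71.22 = 1.126 mg/L.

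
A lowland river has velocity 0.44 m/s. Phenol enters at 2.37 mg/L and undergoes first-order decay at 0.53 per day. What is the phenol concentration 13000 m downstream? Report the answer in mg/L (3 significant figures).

1.98 mg/L

Travel time t = 13000 m / 0.44 m/s = 1.3e+04/0.44 = 2.955e+04 s = 0.342 d.
First-order decay: C = 2.37·exp(−0.53·0.342) = 2.37·0.8342 = 1.977 mg/L.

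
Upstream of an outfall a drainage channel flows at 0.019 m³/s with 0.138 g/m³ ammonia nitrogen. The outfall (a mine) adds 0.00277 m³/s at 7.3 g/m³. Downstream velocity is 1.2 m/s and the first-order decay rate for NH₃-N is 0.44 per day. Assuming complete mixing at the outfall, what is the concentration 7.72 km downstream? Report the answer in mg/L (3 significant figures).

1.02 mg/L

After complete mixing, C₀ = (0.00277·7.3 + 0.019·0.138) / 0.02177 = 1.049 mg/L.
Travel time t = 7720 m / 1.2 m/s = 6433 s = 0.07446 d.
C = 1.049·exp(−0.44·0.07446) = 1.049·0.9678 = 1.015 mg/L.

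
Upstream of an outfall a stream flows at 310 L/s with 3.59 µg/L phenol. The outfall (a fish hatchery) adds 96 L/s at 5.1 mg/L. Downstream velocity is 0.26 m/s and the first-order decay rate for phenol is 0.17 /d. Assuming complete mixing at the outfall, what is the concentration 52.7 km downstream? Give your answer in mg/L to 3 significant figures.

96 L/s = 0.096 m³/s.
310 L/s = 0.31 m³/s.
3.59 µg/L = 0.00359 mg/L.
After complete mixing, C₀ = (0.096·5.1 + 0.31·0.00359) / 0.406 = 1.209 mg/L.
Travel time t = 5.27e+04 m / 0.26 m/s = 2.027e+05 s = 2.346 d.
C = 1.209·exp(−0.17·2.346) = 1.209·0.6711 = 0.8111 mg/L.

0.811 mg/L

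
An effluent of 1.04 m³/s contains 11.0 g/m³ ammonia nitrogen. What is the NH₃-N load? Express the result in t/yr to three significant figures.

361 t/yr

Mass flux = Q·C = 1.04 m³/s × 11 g/m³ = 11.44 g/s.
= 11.44 g/s × 31.56 = 361 t/yr.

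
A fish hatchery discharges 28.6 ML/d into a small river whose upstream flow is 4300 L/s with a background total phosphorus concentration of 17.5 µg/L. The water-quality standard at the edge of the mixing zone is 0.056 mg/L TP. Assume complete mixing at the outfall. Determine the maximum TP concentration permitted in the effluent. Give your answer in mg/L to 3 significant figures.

28.6 ML/d = 0.331 m³/s.
4300 L/s = 4.3 m³/s.
17.5 µg/L = 0.0175 mg/L.
Mass balance: 0.056·4.631 = 0.331·Cₑ + 4.3·0.0175.
Cₑ = (0.2593 − 0.07525) / 0.331 = 0.5561 mg/L.

0.556 mg/L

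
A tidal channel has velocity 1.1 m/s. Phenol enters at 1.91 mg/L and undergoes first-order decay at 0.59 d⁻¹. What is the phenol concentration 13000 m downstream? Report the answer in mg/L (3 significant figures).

1.76 mg/L

Travel time t = 13000 m / 1.1 m/s = 1.3e+04/1.1 = 1.182e+04 s = 0.1368 d.
First-order decay: C = 1.91·exp(−0.59·0.1368) = 1.91·0.9225 = 1.762 mg/L.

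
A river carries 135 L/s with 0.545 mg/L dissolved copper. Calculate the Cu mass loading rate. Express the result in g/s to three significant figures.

135 L/s = 0.135 m³/s.
Mass flux = Q·C = 0.135 m³/s × 0.545 g/m³ = 0.07358 g/s.

0.0736 g/s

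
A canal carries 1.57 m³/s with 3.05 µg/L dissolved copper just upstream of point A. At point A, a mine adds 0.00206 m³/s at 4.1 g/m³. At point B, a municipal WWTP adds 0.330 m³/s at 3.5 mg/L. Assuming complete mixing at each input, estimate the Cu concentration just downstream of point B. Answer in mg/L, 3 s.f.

3.05 µg/L = 0.00305 mg/L.
After input A: C = (1.57·0.00305 + 0.00206·4.1) / 1.572 = 0.008419 mg/L.
After input B: C = (1.572·0.008419 + 0.33·3.5) / 1.902 = 0.6142 mg/L.

0.614 mg/L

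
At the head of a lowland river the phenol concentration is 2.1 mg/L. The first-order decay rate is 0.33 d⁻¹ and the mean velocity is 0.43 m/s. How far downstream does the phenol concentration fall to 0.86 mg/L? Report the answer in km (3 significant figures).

101 km

From C = C₀·e^(−kt), t = ln(C₀/C)/k = ln(2.1/0.86)/0.33 = 0.8928/0.33 = 2.705 d.
Distance = v·t = 0.43 m/s × 2.337e+05 s = 1.005e+05 m = 100.5 km.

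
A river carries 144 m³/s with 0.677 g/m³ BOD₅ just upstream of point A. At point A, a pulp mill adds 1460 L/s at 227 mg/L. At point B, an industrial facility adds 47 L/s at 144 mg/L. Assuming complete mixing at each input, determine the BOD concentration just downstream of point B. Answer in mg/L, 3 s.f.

2.99 mg/L

1460 L/s = 1.46 m³/s.
After input A: C = (144·0.677 + 1.46·227) / 145.5 = 2.949 mg/L.
47 L/s = 0.047 m³/s.
After input B: C = (145.5·2.949 + 0.047·144) / 145.5 = 2.994 mg/L.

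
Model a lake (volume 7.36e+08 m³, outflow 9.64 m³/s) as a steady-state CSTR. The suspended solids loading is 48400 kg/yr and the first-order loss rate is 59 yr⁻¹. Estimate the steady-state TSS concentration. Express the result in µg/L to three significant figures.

Outflow Q = 9.64 m³/s × 3.156e+07 s/yr = 3.042e+08 m³/yr.
Steady-state CSTR mass balance: W = Q·C + k·V·C, so C = W/(Q + kV).
Q + kV = 3.042e+08 + 59·7.36e+08 = 4.373e+10 m³/yr.
C = 48400/4.373e+10 = 1.107e-06 kg/m³ = 0.001107 mg/L = 1.107 µg/L.

1.11 µg/L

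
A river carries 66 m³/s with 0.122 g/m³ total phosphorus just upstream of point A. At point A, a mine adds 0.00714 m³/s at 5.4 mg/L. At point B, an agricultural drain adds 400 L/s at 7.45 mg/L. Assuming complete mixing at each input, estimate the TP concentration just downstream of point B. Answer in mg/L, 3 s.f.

0.167 mg/L

After input A: C = (66·0.122 + 0.00714·5.4) / 66.01 = 0.1226 mg/L.
400 L/s = 0.4 m³/s.
After input B: C = (66.01·0.1226 + 0.4·7.45) / 66.41 = 0.1667 mg/L.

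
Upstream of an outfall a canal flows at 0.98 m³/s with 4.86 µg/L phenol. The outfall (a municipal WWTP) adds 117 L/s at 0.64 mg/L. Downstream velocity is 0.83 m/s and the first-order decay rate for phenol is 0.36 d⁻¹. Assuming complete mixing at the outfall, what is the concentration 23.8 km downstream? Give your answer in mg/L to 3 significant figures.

0.0644 mg/L

117 L/s = 0.117 m³/s.
4.86 µg/L = 0.00486 mg/L.
After complete mixing, C₀ = (0.117·0.64 + 0.98·0.00486) / 1.097 = 0.0726 mg/L.
Travel time t = 2.38e+04 m / 0.83 m/s = 2.867e+04 s = 0.3319 d.
C = 0.0726·exp(−0.36·0.3319) = 0.0726·0.8874 = 0.06442 mg/L.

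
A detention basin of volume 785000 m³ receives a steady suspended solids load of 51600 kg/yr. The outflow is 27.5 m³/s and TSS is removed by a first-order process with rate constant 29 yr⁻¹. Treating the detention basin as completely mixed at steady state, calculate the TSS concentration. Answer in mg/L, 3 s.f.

Outflow Q = 27.5 m³/s × 3.156e+07 s/yr = 8.678e+08 m³/yr.
Steady-state CSTR mass balance: W = Q·C + k·V·C, so C = W/(Q + kV).
Q + kV = 8.678e+08 + 29·785000 = 8.906e+08 m³/yr.
C = 51600/8.906e+08 = 5.794e-05 kg/m³ = 0.05794 mg/L.

0.0579 mg/L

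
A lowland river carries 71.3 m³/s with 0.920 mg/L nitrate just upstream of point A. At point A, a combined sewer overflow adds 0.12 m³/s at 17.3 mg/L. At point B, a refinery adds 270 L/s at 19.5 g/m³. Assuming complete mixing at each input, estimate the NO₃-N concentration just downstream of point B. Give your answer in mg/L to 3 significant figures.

1.02 mg/L

After input A: C = (71.3·0.92 + 0.12·17.3) / 71.42 = 0.9475 mg/L.
270 L/s = 0.27 m³/s.
After input B: C = (71.42·0.9475 + 0.27·19.5) / 71.69 = 1.017 mg/L.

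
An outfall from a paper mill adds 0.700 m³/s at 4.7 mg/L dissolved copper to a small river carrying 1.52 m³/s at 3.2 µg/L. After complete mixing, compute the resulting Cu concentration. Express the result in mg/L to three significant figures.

1.48 mg/L

3.2 µg/L = 0.0032 mg/L.
Conservation of mass across the mixing zone: C = (0.7·4.7 + 1.52·0.0032) / (0.7 + 1.52) = 3.295/2.22 = 1.484 mg/L.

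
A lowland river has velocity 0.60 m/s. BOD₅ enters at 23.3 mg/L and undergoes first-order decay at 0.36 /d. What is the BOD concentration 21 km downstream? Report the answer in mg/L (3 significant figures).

20.1 mg/L

Travel time t = 21 km / 0.60 m/s = 2.1e+04/0.60 = 3.5e+04 s = 0.4051 d.
First-order decay: C = 23.3·exp(−0.36·0.4051) = 23.3·0.8643 = 20.14 mg/L.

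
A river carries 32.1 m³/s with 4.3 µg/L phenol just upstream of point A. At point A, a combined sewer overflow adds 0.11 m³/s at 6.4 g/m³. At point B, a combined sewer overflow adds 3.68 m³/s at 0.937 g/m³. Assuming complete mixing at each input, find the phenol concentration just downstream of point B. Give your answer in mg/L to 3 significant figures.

0.120 mg/L

4.3 µg/L = 0.0043 mg/L.
After input A: C = (32.1·0.0043 + 0.11·6.4) / 32.21 = 0.02614 mg/L.
After input B: C = (32.21·0.02614 + 3.68·0.937) / 35.89 = 0.1195 mg/L.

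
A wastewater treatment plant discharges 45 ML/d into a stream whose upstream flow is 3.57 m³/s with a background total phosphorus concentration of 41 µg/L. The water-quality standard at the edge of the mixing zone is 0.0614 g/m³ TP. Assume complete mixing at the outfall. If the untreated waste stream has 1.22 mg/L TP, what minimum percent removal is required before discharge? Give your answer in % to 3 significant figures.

83.5 %

45 ML/d = 0.5208 m³/s.
41 µg/L = 0.041 mg/L.
Mass balance: 0.0614·4.091 = 0.5208·Cₑ + 3.57·0.041.
Cₑ = (0.2512 − 0.1464) / 0.5208 = 0.2012 mg/L.
Required removal = 1 − 0.2012/1.22 = 83.51 %.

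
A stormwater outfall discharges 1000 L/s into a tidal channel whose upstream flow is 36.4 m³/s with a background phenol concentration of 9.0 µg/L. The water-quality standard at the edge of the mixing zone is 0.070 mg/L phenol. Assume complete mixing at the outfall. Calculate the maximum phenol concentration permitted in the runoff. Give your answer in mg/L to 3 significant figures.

2.29 mg/L

1000 L/s = 1 m³/s.
9.0 µg/L = 0.009 mg/L.
Mass balance: 0.07·37.4 = 1·Cₑ + 36.4·0.009.
Cₑ = (2.618 − 0.3276) / 1 = 2.29 mg/L.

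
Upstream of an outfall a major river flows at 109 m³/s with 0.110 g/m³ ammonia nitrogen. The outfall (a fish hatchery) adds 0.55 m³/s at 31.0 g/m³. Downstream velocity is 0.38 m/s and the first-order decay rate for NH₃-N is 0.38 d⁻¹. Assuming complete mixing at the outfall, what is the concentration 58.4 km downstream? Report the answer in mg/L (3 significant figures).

0.135 mg/L

After complete mixing, C₀ = (0.55·31 + 109·0.11) / 109.5 = 0.2651 mg/L.
Travel time t = 5.84e+04 m / 0.38 m/s = 1.537e+05 s = 1.779 d.
C = 0.2651·exp(−0.38·1.779) = 0.2651·0.5087 = 0.1348 mg/L.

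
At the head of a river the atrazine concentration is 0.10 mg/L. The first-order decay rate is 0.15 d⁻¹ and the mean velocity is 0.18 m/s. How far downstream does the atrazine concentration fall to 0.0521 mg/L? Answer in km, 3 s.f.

67.6 km

From C = C₀·e^(−kt), t = ln(C₀/C)/k = ln(0.10/0.0521)/0.15 = 0.652/0.15 = 4.347 d.
Distance = v·t = 0.18 m/s × 3.756e+05 s = 6.76e+04 m = 67.6 km.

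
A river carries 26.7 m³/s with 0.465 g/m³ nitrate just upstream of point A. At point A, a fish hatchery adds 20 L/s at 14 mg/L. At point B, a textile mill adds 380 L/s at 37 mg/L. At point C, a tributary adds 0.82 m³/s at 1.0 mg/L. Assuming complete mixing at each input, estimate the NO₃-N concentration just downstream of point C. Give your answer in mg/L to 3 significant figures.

0.988 mg/L

20 L/s = 0.02 m³/s.
After input A: C = (26.7·0.465 + 0.02·14) / 26.72 = 0.4751 mg/L.
380 L/s = 0.38 m³/s.
After input B: C = (26.72·0.4751 + 0.38·37) / 27.1 = 0.9873 mg/L.
After input C: C = (27.1·0.9873 + 0.82·1) / 27.92 = 0.9877 mg/L.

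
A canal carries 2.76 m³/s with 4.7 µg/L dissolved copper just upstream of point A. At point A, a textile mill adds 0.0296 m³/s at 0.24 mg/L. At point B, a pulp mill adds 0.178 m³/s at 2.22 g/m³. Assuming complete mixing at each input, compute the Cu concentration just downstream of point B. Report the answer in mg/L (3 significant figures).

0.140 mg/L

4.7 µg/L = 0.0047 mg/L.
After input A: C = (2.76·0.0047 + 0.0296·0.24) / 2.79 = 0.007197 mg/L.
After input B: C = (2.79·0.007197 + 0.178·2.22) / 2.968 = 0.1399 mg/L.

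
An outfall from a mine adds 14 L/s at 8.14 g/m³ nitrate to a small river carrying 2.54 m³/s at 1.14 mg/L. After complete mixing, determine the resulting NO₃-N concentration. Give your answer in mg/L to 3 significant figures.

14 L/s = 0.014 m³/s.
Flow-weighted mixing gives C = (0.014·8.14 + 2.54·1.14) / (0.014 + 2.54) = 3.01/2.554 = 1.178 mg/L.

1.18 mg/L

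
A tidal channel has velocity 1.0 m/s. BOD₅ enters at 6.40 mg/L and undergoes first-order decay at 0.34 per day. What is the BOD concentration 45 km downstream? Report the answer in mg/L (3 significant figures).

Travel time t = 45 km / 1.0 m/s = 4.5e+04/1.0 = 4.5e+04 s = 0.5208 d.
First-order decay: C = 6.40·exp(−0.34·0.5208) = 6.40·0.8377 = 5.361 mg/L.

5.36 mg/L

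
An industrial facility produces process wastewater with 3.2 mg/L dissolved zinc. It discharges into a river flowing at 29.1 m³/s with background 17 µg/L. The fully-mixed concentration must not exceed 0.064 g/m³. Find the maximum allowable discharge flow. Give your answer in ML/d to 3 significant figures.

17 µg/L = 0.017 mg/L.
Mass balance at complete mixing: C_std·(Q_w + Q_r) = Q_w·C_e + Q_r·C_b.
Rearranging, Q_w = Q_r·(C_std − C_b)/(C_e − C_std) = 29.1·(0.064 − 0.017) / (3.2 − 0.064) = 0.4361 m³/s.
= 37.68 ML/d.

37.7 ML/d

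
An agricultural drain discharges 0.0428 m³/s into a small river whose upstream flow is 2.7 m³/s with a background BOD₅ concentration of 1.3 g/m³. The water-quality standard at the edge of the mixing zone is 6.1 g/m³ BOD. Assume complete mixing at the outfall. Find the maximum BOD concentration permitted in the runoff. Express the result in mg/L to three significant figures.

Mass balance: 6.1·2.743 = 0.0428·Cₑ + 2.7·1.3.
Cₑ = (16.73 − 3.51) / 0.0428 = 308.9 mg/L.

309 mg/L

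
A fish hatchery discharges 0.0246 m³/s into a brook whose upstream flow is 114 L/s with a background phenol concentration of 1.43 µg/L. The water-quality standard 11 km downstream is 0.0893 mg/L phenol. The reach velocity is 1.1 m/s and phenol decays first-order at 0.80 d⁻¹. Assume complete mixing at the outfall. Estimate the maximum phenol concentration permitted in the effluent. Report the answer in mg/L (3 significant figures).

0.545 mg/L

114 L/s = 0.114 m³/s.
1.43 µg/L = 0.00143 mg/L.
Travel time to the compliance point: t = 1.1e+04/1.1 = 1e+04 s = 0.1157 d; decay factor exp(−0.80·0.1157) = 0.9116.
So the concentration just after mixing may be at most 0.0893/0.9116 = 0.09796 mg/L.
Mass balance: 0.09796·0.1386 = 0.0246·Cₑ + 0.114·0.00143.
Cₑ = (0.01358 − 0.000163) / 0.0246 = 0.5453 mg/L.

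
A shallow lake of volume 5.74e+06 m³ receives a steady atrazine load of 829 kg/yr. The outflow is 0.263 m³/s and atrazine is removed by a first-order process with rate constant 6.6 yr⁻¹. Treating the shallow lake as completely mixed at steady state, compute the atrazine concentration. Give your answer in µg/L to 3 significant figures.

Outflow Q = 0.263 m³/s × 3.156e+07 s/yr = 8.3e+06 m³/yr.
Steady-state CSTR mass balance: W = Q·C + k·V·C, so C = W/(Q + kV).
Q + kV = 8.3e+06 + 6.6·5.74e+06 = 4.618e+07 m³/yr.
C = 829/4.618e+07 = 1.795e-05 kg/m³ = 0.01795 mg/L = 17.95 µg/L.

18.0 µg/L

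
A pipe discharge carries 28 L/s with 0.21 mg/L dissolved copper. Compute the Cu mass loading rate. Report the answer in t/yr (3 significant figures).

0.186 t/yr

28 L/s = 0.028 m³/s.
Mass flux = Q·C = 0.028 m³/s × 0.21 g/m³ = 0.00588 g/s.
= 0.00588 g/s × 31.56 = 0.1856 t/yr.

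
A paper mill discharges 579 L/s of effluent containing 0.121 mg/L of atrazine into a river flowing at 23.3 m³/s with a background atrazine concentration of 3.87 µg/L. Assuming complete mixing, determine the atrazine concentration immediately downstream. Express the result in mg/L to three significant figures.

0.00671 mg/L

579 L/s = 0.579 m³/s.
3.87 µg/L = 0.00387 mg/L.
By mass balance at complete mixing, C = (0.579·0.121 + 23.3·0.00387) / (0.579 + 23.3) = 0.1602/23.88 = 0.00671 mg/L.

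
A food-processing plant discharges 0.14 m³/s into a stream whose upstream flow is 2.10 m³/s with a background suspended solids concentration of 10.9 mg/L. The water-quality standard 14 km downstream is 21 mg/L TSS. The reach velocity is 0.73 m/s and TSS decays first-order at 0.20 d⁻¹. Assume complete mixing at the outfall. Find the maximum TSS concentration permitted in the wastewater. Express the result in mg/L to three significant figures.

188 mg/L

Travel time to the compliance point: t = 1.4e+04/0.73 = 1.918e+04 s = 0.222 d; decay factor exp(−0.20·0.222) = 0.9566.
So the concentration just after mixing may be at most 21/0.9566 = 21.95 mg/L.
Mass balance: 21.95·2.24 = 0.14·Cₑ + 2.1·10.9.
Cₑ = (49.18 − 22.89) / 0.14 = 187.8 mg/L.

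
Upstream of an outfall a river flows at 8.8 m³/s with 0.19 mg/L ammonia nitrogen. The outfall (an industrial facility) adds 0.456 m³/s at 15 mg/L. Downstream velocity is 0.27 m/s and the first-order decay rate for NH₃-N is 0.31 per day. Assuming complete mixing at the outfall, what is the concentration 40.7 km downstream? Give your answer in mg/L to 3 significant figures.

0.535 mg/L

After complete mixing, C₀ = (0.456·15 + 8.8·0.19) / 9.256 = 0.9196 mg/L.
Travel time t = 4.07e+04 m / 0.27 m/s = 1.507e+05 s = 1.745 d.
C = 0.9196·exp(−0.31·1.745) = 0.9196·0.5823 = 0.5355 mg/L.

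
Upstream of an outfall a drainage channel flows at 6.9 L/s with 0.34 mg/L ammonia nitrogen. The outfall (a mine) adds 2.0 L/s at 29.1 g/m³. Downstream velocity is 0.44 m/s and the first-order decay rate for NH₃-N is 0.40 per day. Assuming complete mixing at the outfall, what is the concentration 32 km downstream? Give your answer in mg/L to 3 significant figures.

4.86 mg/L

2.0 L/s = 0.002 m³/s.
6.9 L/s = 0.0069 m³/s.
After complete mixing, C₀ = (0.002·29.1 + 0.0069·0.34) / 0.0089 = 6.803 mg/L.
Travel time t = 3.2e+04 m / 0.44 m/s = 7.273e+04 s = 0.8418 d.
C = 6.803·exp(−0.40·0.8418) = 6.803·0.7141 = 4.858 mg/L.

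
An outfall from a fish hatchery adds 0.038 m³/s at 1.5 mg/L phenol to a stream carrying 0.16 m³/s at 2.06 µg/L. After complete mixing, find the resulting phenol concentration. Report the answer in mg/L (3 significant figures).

0.290 mg/L

2.06 µg/L = 0.00206 mg/L.
By mass balance at complete mixing, C = (0.038·1.5 + 0.16·0.00206) / (0.038 + 0.16) = 0.05733/0.198 = 0.2895 mg/L.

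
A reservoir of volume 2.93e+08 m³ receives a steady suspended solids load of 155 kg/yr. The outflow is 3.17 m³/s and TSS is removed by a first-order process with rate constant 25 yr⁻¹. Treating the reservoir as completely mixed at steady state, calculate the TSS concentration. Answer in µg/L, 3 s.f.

0.0209 µg/L

Outflow Q = 3.17 m³/s × 3.156e+07 s/yr = 1e+08 m³/yr.
Steady-state CSTR mass balance: W = Q·C + k·V·C, so C = W/(Q + kV).
Q + kV = 1e+08 + 25·2.93e+08 = 7.425e+09 m³/yr.
C = 155/7.425e+09 = 2.088e-08 kg/m³ = 2.088e-05 mg/L = 0.02088 µg/L.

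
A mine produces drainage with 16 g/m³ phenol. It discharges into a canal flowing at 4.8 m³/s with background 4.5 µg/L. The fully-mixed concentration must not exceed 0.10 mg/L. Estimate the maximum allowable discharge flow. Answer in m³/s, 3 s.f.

4.5 µg/L = 0.0045 mg/L.
Mass balance at complete mixing: C_std·(Q_w + Q_r) = Q_w·C_e + Q_r·C_b.
Rearranging, Q_w = Q_r·(C_std − C_b)/(C_e − C_std) = 4.8·(0.1 − 0.0045) / (16 − 0.1) = 0.02883 m³/s.

0.0288 m³/s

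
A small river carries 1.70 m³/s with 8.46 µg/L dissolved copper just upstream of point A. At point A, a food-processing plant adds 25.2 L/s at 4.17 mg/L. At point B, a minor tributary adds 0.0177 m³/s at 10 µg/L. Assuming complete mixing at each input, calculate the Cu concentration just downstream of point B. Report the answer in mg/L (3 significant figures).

0.0686 mg/L

8.46 µg/L = 0.00846 mg/L.
25.2 L/s = 0.0252 m³/s.
After input A: C = (1.7·0.00846 + 0.0252·4.17) / 1.725 = 0.06925 mg/L.
10 µg/L = 0.01 mg/L.
After input B: C = (1.725·0.06925 + 0.0177·0.01) / 1.743 = 0.06865 mg/L.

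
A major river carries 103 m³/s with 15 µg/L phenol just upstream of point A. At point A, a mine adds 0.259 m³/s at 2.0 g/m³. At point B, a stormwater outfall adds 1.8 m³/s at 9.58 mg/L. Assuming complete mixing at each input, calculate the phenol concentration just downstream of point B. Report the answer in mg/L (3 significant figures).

0.184 mg/L

15 µg/L = 0.015 mg/L.
After input A: C = (103·0.015 + 0.259·2) / 103.3 = 0.01998 mg/L.
After input B: C = (103.3·0.01998 + 1.8·9.58) / 105.1 = 0.1838 mg/L.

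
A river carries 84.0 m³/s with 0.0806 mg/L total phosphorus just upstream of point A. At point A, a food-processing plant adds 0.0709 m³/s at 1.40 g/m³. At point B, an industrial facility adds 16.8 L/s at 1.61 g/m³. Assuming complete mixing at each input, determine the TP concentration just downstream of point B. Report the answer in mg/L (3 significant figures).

After input A: C = (84·0.0806 + 0.0709·1.4) / 84.07 = 0.08171 mg/L.
16.8 L/s = 0.0168 m³/s.
After input B: C = (84.07·0.08171 + 0.0168·1.61) / 84.09 = 0.08202 mg/L.

0.0820 mg/L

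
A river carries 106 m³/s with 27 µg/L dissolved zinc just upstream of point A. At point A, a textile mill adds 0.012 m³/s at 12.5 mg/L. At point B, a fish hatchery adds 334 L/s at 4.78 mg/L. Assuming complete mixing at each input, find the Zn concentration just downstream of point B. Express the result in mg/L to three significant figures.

27 µg/L = 0.027 mg/L.
After input A: C = (106·0.027 + 0.012·12.5) / 106 = 0.02841 mg/L.
334 L/s = 0.334 m³/s.
After input B: C = (106·0.02841 + 0.334·4.78) / 106.3 = 0.04334 mg/L.

0.0433 mg/L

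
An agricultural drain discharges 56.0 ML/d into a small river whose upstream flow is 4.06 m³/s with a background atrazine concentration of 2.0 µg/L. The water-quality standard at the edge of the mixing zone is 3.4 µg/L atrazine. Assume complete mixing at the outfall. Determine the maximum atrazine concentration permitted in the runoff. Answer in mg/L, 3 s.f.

0.0122 mg/L

56.0 ML/d = 0.6481 m³/s.
2.0 µg/L = 0.002 mg/L.
3.4 µg/L = 0.0034 mg/L.
Mass balance: 0.0034·4.708 = 0.6481·Cₑ + 4.06·0.002.
Cₑ = (0.01601 − 0.00812) / 0.6481 = 0.01217 mg/L.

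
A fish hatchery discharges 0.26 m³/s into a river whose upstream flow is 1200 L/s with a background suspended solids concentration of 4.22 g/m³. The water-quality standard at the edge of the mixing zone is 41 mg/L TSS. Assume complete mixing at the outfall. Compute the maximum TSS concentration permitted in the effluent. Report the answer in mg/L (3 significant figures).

211 mg/L

1200 L/s = 1.2 m³/s.
Mass balance: 41·1.46 = 0.26·Cₑ + 1.2·4.22.
Cₑ = (59.86 − 5.064) / 0.26 = 210.8 mg/L.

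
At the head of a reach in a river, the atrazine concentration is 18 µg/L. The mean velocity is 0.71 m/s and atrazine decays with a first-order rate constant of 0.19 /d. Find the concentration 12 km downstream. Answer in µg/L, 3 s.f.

17.3 µg/L

Travel time t = 12 km / 0.71 m/s = 1.2e+04/0.71 = 1.69e+04 s = 0.1956 d.
First-order decay: C = 18·exp(−0.19·0.1956) = 18·0.9635 = 17.34 µg/L.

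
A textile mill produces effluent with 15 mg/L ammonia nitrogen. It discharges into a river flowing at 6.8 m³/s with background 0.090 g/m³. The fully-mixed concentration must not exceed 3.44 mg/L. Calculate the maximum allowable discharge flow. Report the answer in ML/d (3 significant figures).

170 ML/d

Mass balance at complete mixing: C_std·(Q_w + Q_r) = Q_w·C_e + Q_r·C_b.
Rearranging, Q_w = Q_r·(C_std − C_b)/(C_e − C_std) = 6.8·(3.44 − 0.09) / (15 − 3.44) = 1.971 m³/s.
= 170.3 ML/d.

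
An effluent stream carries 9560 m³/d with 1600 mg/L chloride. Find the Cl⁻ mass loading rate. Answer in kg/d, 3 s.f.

9560 m³/d = 0.1106 m³/s.
Mass flux = Q·C = 0.1106 m³/s × 1600 g/m³ = 177 g/s.
= 177 g/s × 86.4 = 1.53e+04 kg/d.

15300 kg/d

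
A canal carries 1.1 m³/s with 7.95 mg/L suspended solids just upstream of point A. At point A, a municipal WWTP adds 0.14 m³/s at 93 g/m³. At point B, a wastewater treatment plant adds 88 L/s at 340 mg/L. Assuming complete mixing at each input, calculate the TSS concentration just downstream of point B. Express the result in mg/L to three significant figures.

38.9 mg/L

After input A: C = (1.1·7.95 + 0.14·93) / 1.24 = 17.55 mg/L.
88 L/s = 0.088 m³/s.
After input B: C = (1.24·17.55 + 0.088·340) / 1.328 = 38.92 mg/L.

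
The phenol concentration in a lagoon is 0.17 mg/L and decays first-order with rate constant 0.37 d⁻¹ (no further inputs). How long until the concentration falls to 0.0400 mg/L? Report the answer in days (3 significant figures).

t = ln(C₀/C)/k = ln(0.17/0.0400)/0.37 = 1.447/0.37 = 3.911 d.

3.91 d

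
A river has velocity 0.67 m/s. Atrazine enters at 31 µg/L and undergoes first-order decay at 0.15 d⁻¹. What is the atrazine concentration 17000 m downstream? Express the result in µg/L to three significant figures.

Travel time t = 17000 m / 0.67 m/s = 1.7e+04/0.67 = 2.537e+04 s = 0.2937 d.
First-order decay: C = 31·exp(−0.15·0.2937) = 31·0.9569 = 29.66 µg/L.

29.7 µg/L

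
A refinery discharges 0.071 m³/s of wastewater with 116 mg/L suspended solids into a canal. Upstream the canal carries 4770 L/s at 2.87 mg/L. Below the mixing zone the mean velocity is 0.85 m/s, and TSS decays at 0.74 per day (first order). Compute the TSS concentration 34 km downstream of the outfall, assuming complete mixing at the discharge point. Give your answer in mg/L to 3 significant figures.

4770 L/s = 4.77 m³/s.
After complete mixing, C₀ = (0.071·116 + 4.77·2.87) / 4.841 = 4.529 mg/L.
Travel time t = 3.4e+04 m / 0.85 m/s = 4e+04 s = 0.463 d.
C = 4.529·exp(−0.74·0.463) = 4.529·0.7099 = 3.215 mg/L.

3.22 mg/L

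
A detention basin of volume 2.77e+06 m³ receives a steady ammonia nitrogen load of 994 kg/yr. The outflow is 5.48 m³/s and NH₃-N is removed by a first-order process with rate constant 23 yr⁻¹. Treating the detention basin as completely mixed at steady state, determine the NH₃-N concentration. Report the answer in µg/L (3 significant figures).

4.20 µg/L

Outflow Q = 5.48 m³/s × 3.156e+07 s/yr = 1.729e+08 m³/yr.
Steady-state CSTR mass balance: W = Q·C + k·V·C, so C = W/(Q + kV).
Q + kV = 1.729e+08 + 23·2.77e+06 = 2.366e+08 m³/yr.
C = 994/2.366e+08 = 4.2e-06 kg/m³ = 0.0042 mg/L = 4.2 µg/L.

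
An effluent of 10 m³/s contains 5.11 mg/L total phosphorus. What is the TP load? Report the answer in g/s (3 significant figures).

51.1 g/s

Mass flux = Q·C = 10 m³/s × 5.11 g/m³ = 51.1 g/s.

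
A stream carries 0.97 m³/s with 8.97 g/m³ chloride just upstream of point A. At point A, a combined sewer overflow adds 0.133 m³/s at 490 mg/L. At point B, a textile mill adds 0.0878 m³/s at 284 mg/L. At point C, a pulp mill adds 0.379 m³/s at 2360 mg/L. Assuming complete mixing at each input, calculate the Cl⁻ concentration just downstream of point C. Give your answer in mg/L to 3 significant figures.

633 mg/L

After input A: C = (0.97·8.97 + 0.133·490) / 1.103 = 66.97 mg/L.
After input B: C = (1.103·66.97 + 0.0878·284) / 1.191 = 82.97 mg/L.
After input C: C = (1.191·82.97 + 0.379·2360) / 1.57 = 632.7 mg/L.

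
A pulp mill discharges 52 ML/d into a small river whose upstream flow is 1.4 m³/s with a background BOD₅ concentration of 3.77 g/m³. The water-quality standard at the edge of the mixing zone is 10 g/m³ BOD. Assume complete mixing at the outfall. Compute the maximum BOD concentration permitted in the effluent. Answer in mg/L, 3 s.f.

24.5 mg/L

52 ML/d = 0.6019 m³/s.
Mass balance: 10·2.002 = 0.6019·Cₑ + 1.4·3.77.
Cₑ = (20.02 − 5.278) / 0.6019 = 24.49 mg/L.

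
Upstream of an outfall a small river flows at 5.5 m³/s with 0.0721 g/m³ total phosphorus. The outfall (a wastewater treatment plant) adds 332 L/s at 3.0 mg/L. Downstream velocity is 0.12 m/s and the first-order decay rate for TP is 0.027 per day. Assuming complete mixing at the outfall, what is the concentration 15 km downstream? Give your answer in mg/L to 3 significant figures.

0.230 mg/L

332 L/s = 0.332 m³/s.
After complete mixing, C₀ = (0.332·3 + 5.5·0.0721) / 5.832 = 0.2388 mg/L.
Travel time t = 1.5e+04 m / 0.12 m/s = 1.25e+05 s = 1.447 d.
C = 0.2388·exp(−0.027·1.447) = 0.2388·0.9617 = 0.2296 mg/L.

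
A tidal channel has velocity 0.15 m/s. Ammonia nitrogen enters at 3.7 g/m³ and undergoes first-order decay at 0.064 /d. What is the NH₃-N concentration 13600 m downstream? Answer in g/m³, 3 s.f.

Travel time t = 13600 m / 0.15 m/s = 1.36e+04/0.15 = 9.067e+04 s = 1.049 d.
First-order decay: C = 3.7·exp(−0.064·1.049) = 3.7·0.935 = 3.46 g/m³.

3.46 g/m³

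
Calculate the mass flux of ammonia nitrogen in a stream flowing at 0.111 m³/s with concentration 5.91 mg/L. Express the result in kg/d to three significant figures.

Mass flux = Q·C = 0.111 m³/s × 5.91 g/m³ = 0.656 g/s.
= 0.656 g/s × 86.4 = 56.68 kg/d.

56.7 kg/d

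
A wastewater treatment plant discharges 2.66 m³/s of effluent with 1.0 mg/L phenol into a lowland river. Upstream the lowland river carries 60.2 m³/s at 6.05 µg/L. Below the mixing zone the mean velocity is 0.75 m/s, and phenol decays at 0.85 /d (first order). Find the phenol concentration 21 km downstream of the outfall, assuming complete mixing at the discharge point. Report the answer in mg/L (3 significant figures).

6.05 µg/L = 0.00605 mg/L.
After complete mixing, C₀ = (2.66·1 + 60.2·0.00605) / 62.86 = 0.04811 mg/L.
Travel time t = 2.1e+04 m / 0.75 m/s = 2.8e+04 s = 0.3241 d.
C = 0.04811·exp(−0.85·0.3241) = 0.04811·0.7592 = 0.03653 mg/L.

0.0365 mg/L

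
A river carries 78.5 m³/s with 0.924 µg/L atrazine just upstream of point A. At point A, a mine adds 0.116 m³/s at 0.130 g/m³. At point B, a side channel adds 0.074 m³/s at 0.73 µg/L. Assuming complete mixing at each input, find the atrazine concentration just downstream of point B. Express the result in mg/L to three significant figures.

0.924 µg/L = 0.000924 mg/L.
After input A: C = (78.5·0.000924 + 0.116·0.13) / 78.62 = 0.001114 mg/L.
0.73 µg/L = 0.00073 mg/L.
After input B: C = (78.62·0.001114 + 0.074·0.00073) / 78.69 = 0.001114 mg/L.

0.00111 mg/L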